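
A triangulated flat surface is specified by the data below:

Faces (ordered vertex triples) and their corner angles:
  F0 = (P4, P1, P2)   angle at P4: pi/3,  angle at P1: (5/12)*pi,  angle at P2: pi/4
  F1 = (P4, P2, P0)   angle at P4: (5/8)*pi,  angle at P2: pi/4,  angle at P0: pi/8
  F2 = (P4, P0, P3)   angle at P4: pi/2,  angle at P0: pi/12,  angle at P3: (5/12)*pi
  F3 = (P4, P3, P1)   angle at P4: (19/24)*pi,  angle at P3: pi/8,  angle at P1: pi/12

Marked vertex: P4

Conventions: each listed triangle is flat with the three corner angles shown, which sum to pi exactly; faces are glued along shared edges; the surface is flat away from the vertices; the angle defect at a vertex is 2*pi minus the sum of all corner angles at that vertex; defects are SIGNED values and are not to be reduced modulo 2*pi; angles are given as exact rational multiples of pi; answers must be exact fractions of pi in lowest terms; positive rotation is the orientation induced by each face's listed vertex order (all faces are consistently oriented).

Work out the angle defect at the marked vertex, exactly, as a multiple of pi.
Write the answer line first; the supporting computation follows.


Answer: defect(P4) = -pi/4

Sum of corner angles at P4: (9/4)*pi
defect = 2*pi - (9/4)*pi


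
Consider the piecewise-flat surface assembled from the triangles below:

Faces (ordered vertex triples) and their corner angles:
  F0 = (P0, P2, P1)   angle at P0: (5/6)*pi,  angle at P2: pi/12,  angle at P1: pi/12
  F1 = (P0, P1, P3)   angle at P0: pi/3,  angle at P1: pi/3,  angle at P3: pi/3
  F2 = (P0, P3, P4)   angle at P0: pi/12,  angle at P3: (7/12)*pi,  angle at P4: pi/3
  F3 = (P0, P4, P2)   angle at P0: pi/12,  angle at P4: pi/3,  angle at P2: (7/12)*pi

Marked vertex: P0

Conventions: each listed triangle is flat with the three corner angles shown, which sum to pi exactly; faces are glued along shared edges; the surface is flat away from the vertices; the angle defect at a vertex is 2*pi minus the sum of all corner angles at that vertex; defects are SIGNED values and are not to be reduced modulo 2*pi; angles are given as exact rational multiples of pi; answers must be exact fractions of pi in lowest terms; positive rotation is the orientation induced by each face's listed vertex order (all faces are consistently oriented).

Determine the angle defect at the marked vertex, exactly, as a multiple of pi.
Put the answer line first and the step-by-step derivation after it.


Answer: defect(P0) = (2/3)*pi

Sum of corner angles at P0: (4/3)*pi
defect = 2*pi - (4/3)*pi


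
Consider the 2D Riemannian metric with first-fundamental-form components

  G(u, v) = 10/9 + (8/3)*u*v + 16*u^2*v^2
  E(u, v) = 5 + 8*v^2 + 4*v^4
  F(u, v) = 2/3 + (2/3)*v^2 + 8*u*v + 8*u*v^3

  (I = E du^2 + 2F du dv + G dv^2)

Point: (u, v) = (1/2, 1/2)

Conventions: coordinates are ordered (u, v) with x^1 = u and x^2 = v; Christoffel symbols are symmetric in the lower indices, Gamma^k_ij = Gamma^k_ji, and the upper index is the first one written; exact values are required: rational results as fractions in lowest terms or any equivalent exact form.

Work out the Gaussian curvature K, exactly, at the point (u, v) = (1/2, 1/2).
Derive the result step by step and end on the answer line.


E = 29/4, F = 10/3, G = 25/9, EG - F^2 = 325/36 at the point
E_u = 0, E_v = 10, F_u = 5, F_v = 23/3, G_u = 16/3, G_v = 16/3
E_vv = 28, F_uv = 14, G_uu = 8
By Brioschi, K is (det M1 - det M2) divided by (EG - F^2) squared.
M1 = [[-E_vv/2 + F_uv - G_uu/2, E_u/2, F_u - E_v/2], [F_v - G_u/2, E, F], [G_v/2, F, G]] = [[-4, 0, 0], [5, 29/4, 10/3], [8/3, 10/3, 25/9]]; det M1 = -325/9
M2 = [[0, E_v/2, G_u/2], [E_v/2, E, F], [G_u/2, F, G]] = [[0, 5, 8/3], [5, 29/4, 10/3], [8/3, 10/3, 25/9]]; det M2 = -289/9
det M1 - det M2 = -4; K = -4 / (325/36)^2 = -5184/105625

Answer: K = -5184/105625


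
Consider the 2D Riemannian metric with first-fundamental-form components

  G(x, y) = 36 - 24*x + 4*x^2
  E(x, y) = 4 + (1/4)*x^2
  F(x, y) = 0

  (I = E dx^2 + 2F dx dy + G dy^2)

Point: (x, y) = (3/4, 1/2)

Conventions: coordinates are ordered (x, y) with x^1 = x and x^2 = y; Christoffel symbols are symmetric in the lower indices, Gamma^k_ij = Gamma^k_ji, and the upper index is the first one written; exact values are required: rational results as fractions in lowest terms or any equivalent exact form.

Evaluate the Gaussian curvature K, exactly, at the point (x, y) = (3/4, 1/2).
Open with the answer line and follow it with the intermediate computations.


Answer: K = -1024/210675

E = 265/64, F = 0, G = 81/4, EG - F^2 = 21465/256 at the point
E_x = 3/8, E_y = 0, F_x = 0, F_y = 0, G_x = -18, G_y = 0
E_yy = 0, F_xy = 0, G_xx = 8
Brioschi: K = (det M1 - det M2) / (EG - F^2)^2 with the standard first/second-derivative matrices M1, M2.
M1 = [[-E_yy/2 + F_xy - G_xx/2, E_x/2, F_x - E_y/2], [F_y - G_x/2, E, F], [G_y/2, F, G]] = [[-4, 3/16, 0], [9, 265/64, 0], [0, 0, 81/4]]; det M1 = -5913/16
M2 = [[0, E_y/2, G_x/2], [E_y/2, E, F], [G_x/2, F, G]] = [[0, 0, -9], [0, 265/64, 0], [-9, 0, 81/4]]; det M2 = -21465/64
det M1 - det M2 = -2187/64; K = -2187/64 / (21465/256)^2 = -1024/210675


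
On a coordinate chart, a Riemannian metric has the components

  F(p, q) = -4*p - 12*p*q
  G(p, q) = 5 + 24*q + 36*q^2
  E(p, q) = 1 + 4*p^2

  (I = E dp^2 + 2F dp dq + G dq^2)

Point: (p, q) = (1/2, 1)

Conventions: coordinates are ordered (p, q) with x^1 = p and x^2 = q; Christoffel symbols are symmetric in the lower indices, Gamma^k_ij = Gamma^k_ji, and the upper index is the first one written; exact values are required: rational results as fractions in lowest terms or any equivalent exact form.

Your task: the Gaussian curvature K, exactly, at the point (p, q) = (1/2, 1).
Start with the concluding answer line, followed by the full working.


Answer: K = -1/363

E = 2, F = -8, G = 65, EG - F^2 = 66 at the point
E_p = 4, E_q = 0, F_p = -16, F_q = -6, G_p = 0, G_q = 96
E_qq = 0, F_pq = -12, G_pp = 0
Using the Brioschi determinant formula for K from the metric derivatives:
M1 = [[-E_qq/2 + F_pq - G_pp/2, E_p/2, F_p - E_q/2], [F_q - G_p/2, E, F], [G_q/2, F, G]] = [[-12, 2, -16], [-6, 2, -8], [48, -8, 65]]; det M1 = -12
M2 = [[0, E_q/2, G_p/2], [E_q/2, E, F], [G_p/2, F, G]] = [[0, 0, 0], [0, 2, -8], [0, -8, 65]]; det M2 = 0
det M1 - det M2 = -12; K = -12 / (66)^2 = -1/363


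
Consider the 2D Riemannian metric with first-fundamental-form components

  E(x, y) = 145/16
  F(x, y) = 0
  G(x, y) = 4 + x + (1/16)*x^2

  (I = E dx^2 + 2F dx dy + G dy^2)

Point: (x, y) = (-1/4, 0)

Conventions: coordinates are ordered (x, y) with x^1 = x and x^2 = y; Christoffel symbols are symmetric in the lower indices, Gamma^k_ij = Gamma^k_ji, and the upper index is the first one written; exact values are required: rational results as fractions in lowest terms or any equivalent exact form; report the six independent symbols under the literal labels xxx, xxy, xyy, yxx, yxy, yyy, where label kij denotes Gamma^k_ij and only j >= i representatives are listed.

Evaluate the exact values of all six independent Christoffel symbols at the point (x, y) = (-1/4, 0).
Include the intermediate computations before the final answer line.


E = 145/16, F = 0, G = 961/256 at the point
E_x = 0, E_y = 0, F_x = 0, F_y = 0, G_x = 31/32, G_y = 0
EG - F^2 = 139345/4096;  g^inv = (4096/139345) * [[961/256, 0], [0, 145/16]]
first-kind symbols [ij,l] = (1/2)(d_i g_jl + d_j g_il - d_l g_ij): [xx,x] = E_x/2 = 0, [xx,y] = F_x - E_y/2 = 0, [xy,x] = E_y/2 = 0, [xy,y] = G_x/2 = 31/64, [yy,x] = F_y - G_x/2 = -31/64, [yy,y] = G_y/2 = 0
Gamma^x_ij = (G*[ij,x] - F*[ij,y])/(EG - F^2), Gamma^y_ij = (E*[ij,y] - F*[ij,x])/(EG - F^2)

Answer: Gamma_xxx = 0, Gamma_xxy = 0, Gamma_xyy = -31/580, Gamma_yxx = 0, Gamma_yxy = 4/31, Gamma_yyy = 0


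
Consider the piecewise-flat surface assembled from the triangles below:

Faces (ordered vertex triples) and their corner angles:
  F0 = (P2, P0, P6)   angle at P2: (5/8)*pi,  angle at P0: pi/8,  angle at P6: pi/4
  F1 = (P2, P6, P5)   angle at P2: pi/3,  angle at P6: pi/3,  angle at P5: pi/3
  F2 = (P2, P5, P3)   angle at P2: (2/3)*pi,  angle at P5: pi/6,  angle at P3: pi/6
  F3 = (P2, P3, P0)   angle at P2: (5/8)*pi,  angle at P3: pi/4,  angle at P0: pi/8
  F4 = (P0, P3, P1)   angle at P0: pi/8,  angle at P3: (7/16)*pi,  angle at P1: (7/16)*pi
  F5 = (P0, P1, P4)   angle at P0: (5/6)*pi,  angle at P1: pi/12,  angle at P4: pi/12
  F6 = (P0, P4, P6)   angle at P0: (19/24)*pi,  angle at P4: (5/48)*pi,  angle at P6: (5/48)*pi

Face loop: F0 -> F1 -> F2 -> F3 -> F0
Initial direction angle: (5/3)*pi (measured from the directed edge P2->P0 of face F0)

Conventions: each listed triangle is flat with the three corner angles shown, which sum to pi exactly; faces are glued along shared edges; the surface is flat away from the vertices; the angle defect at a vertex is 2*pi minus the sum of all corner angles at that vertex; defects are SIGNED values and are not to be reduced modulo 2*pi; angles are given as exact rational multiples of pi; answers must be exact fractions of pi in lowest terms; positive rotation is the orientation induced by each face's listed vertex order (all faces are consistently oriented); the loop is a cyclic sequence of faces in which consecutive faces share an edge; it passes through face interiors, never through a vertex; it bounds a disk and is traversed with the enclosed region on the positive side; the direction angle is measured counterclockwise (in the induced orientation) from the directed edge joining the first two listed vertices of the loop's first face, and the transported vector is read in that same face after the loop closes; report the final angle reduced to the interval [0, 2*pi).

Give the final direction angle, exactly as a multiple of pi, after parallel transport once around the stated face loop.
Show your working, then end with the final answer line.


enclosed vertex P2: corner angles sum to (9/4)*pi, defect = 2*pi - (9/4)*pi = -pi/4
transport around the loop rotates by the sum of enclosed defects; add to the initial angle mod 2*pi
final angle = (5/3)*pi - pi/4 = (17/12)*pi (mod 2*pi)

Answer: final direction angle = (17/12)*pi


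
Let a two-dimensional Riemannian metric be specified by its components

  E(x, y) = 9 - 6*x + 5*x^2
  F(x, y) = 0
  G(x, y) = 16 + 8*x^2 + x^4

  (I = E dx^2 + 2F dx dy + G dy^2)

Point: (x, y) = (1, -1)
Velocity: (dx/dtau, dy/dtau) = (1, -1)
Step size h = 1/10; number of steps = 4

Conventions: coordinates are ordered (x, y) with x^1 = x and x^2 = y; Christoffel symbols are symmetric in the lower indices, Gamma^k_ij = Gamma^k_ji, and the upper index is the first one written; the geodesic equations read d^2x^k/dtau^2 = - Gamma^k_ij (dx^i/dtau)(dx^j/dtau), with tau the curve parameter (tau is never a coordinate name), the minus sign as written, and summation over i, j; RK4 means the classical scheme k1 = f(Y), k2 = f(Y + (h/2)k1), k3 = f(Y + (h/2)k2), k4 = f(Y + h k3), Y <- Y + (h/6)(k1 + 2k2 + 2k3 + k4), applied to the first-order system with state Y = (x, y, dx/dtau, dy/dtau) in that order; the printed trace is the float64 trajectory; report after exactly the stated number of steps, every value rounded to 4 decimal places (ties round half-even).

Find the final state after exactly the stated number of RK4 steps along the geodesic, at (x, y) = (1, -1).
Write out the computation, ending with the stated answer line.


f(Y) = (dx/dtau, dy/dtau, -Gamma^x_ij Y'^i Y'^j, -Gamma^y_ij Y'^i Y'^j) with the Gammas evaluated at the stage position; h = 0.100000; intermediate values shown to 6 dp
step 0: x = 1.0000, y = -1.0000, dx/dtau = 1.0000, dy/dtau = -1.0000
step 1:
  k1: at (x, y) = (1.000000, -1.000000), (dx/dtau, dy/dtau) = (1.000000, -1.000000); Gamma_xxx = 0.250000, Gamma_xxy = 0.000000, Gamma_xyy = -1.250000, Gamma_yxx = 0.000000, Gamma_yxy = 0.400000, Gamma_yyy = 0.000000; k1 = (1.000000, -1.000000, 1.000000, 0.800000)
  k2: at (x, y) = (1.050000, -1.050000), (dx/dtau, dy/dtau) = (1.050000, -0.960000); Gamma_xxx = 0.273973, Gamma_xxy = 0.000000, Gamma_xyy = -1.304749, Gamma_yxx = 0.000000, Gamma_yxy = 0.411563, Gamma_yyy = 0.000000; k2 = (1.050000, -0.960000, 0.900402, 0.829711)
  k3: at (x, y) = (1.052500, -1.048000), (dx/dtau, dy/dtau) = (1.045020, -0.958514); Gamma_xxx = 0.275117, Gamma_xxy = 0.000000, Gamma_xyy = -1.307407, Gamma_yxx = 0.000000, Gamma_yxy = 0.412118, Gamma_yyy = 0.000000; k3 = (1.045020, -0.958514, 0.900734, 0.825611)
  k4: at (x, y) = (1.104502, -1.095851), (dx/dtau, dy/dtau) = (1.090073, -0.917439); Gamma_xxx = 0.297725, Gamma_xxy = 0.000000, Gamma_xyy = -1.360954, Gamma_yxx = 0.000000, Gamma_yxy = 0.423187, Gamma_yyy = 0.000000; k4 = (1.090073, -0.917439, 0.791732, 0.846438)
  Y <- Y + (h/6)(k1 + 2k2 + 2k3 + k4): x = 1.1047, y = -1.0959, dx/dtau = 1.0899, dy/dtau = -0.9174
step 2:
  k1: at (x, y) = (1.104669, -1.095908), (dx/dtau, dy/dtau) = (1.089900, -0.917382); Gamma_xxx = 0.297794, Gamma_xxy = 0.000000, Gamma_xyy = -1.361120, Gamma_yxx = 0.000000, Gamma_yxy = 0.423221, Gamma_yyy = 0.000000; k1 = (1.089900, -0.917382, 0.791761, 0.846319)
  k2: at (x, y) = (1.159164, -1.141777), (dx/dtau, dy/dtau) = (1.129488, -0.875066); Gamma_xxx = 0.319036, Gamma_xxy = 0.000000, Gamma_xyy = -1.413660, Gamma_yxx = 0.000000, Gamma_yxy = 0.433846, Gamma_yyy = 0.000000; k2 = (1.129488, -0.875066, 0.675488, 0.857607)
  k3: at (x, y) = (1.161143, -1.139661), (dx/dtau, dy/dtau) = (1.123674, -0.874502); Gamma_xxx = 0.319761, Gamma_xxy = 0.000000, Gamma_xyy = -1.415500, Gamma_yxx = 0.000000, Gamma_yxy = 0.434214, Gamma_yyy = 0.000000; k3 = (1.123674, -0.874502, 0.678763, 0.853365)
  k4: at (x, y) = (1.217036, -1.183358), (dx/dtau, dy/dtau) = (1.157776, -0.832045); Gamma_xxx = 0.338894, Gamma_xxy = 0.000000, Gamma_xyy = -1.465517, Gamma_yxx = 0.000000, Gamma_yxy = 0.444078, Gamma_yyy = 0.000000; k4 = (1.157776, -0.832045, 0.560307, 0.855581)
  Y <- Y + (h/6)(k1 + 2k2 + 2k3 + k4): x = 1.2172, y = -1.1834, dx/dtau = 1.1576, dy/dtau = -0.8320
step 3:
  k1: at (x, y) = (1.217235, -1.183384), (dx/dtau, dy/dtau) = (1.157576, -0.831985); Gamma_xxx = 0.338958, Gamma_xxy = 0.000000, Gamma_xyy = -1.465689, Gamma_yxx = 0.000000, Gamma_yxy = 0.444112, Gamma_yyy = 0.000000; k1 = (1.157576, -0.831985, 0.560350, 0.855435)
  k2: at (x, y) = (1.275114, -1.224983), (dx/dtau, dy/dtau) = (1.185594, -0.789213); Gamma_xxx = 0.356114, Gamma_xxy = 0.000000, Gamma_xyy = -1.513612, Gamma_yxx = 0.000000, Gamma_yxy = 0.453300, Gamma_yyy = 0.000000; k2 = (1.185594, -0.789213, 0.442198, 0.848293)
  k3: at (x, y) = (1.276515, -1.222844), (dx/dtau, dy/dtau) = (1.179686, -0.789570); Gamma_xxx = 0.356497, Gamma_xxy = 0.000000, Gamma_xyy = -1.514725, Gamma_yxx = 0.000000, Gamma_yxy = 0.453510, Gamma_yyy = 0.000000; k3 = (1.179686, -0.789570, 0.448188, 0.844839)
  k4: at (x, y) = (1.335204, -1.262341), (dx/dtau, dy/dtau) = (1.202395, -0.747501); Gamma_xxx = 0.371217, Gamma_xxy = 0.000000, Gamma_xyy = -1.559420, Gamma_yxx = 0.000000, Gamma_yxy = 0.461787, Gamma_yyy = 0.000000; k4 = (1.202395, -0.747501, 0.334649, 0.830100)
  Y <- Y + (h/6)(k1 + 2k2 + 2k3 + k4): x = 1.3354, y = -1.2623, dx/dtau = 1.2022, dy/dtau = -0.7475
step 4:
  k1: at (x, y) = (1.335411, -1.262335), (dx/dtau, dy/dtau) = (1.202172, -0.747455); Gamma_xxx = 0.371264, Gamma_xxy = 0.000000, Gamma_xyy = -1.559571, Gamma_yxx = 0.000000, Gamma_yxy = 0.461814, Gamma_yyy = 0.000000; k1 = (1.202172, -0.747455, 0.334757, 0.829945)
  k2: at (x, y) = (1.395519, -1.299707), (dx/dtau, dy/dtau) = (1.218910, -0.705957); Gamma_xxx = 0.383780, Gamma_xxy = 0.000000, Gamma_xyy = -1.601623, Gamma_yxx = 0.000000, Gamma_yxy = 0.469281, Gamma_yyy = 0.000000; k2 = (1.218910, -0.705957, 0.228012, 0.807632)
  k3: at (x, y) = (1.396356, -1.297633), (dx/dtau, dy/dtau) = (1.213573, -0.707073); Gamma_xxx = 0.383937, Gamma_xxy = 0.000000, Gamma_xyy = -1.602184, Gamma_yxx = 0.000000, Gamma_yxy = 0.469378, Gamma_yyy = 0.000000; k3 = (1.213573, -0.707073, 0.235568, 0.805533)
  k4: at (x, y) = (1.456768, -1.333042), (dx/dtau, dy/dtau) = (1.225729, -0.666901); Gamma_xxx = 0.394088, Gamma_xxy = 0.000000, Gamma_xyy = -1.640915, Gamma_yxx = 0.000000, Gamma_yxy = 0.475899, Gamma_yyy = 0.000000; k4 = (1.225729, -0.666901, 0.137726, 0.778038)
  Y <- Y + (h/6)(k1 + 2k2 + 2k3 + k4): x = 1.4570, y = -1.3330, dx/dtau = 1.2255, dy/dtau = -0.6669

Answer: x = 1.4570, y = -1.3330, dx/dtau = 1.2255, dy/dtau = -0.6669


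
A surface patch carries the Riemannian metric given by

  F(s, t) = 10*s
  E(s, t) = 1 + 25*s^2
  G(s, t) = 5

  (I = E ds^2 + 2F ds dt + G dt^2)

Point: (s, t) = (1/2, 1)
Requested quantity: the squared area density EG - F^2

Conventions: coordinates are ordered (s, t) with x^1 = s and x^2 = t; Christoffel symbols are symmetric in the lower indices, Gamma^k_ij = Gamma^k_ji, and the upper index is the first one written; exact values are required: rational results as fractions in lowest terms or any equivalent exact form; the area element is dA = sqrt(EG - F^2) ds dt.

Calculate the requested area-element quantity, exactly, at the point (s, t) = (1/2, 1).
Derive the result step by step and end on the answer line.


E = 29/4, F = 5, G = 5; EG - F^2 = 45/4

Answer: EG - F^2 = 45/4


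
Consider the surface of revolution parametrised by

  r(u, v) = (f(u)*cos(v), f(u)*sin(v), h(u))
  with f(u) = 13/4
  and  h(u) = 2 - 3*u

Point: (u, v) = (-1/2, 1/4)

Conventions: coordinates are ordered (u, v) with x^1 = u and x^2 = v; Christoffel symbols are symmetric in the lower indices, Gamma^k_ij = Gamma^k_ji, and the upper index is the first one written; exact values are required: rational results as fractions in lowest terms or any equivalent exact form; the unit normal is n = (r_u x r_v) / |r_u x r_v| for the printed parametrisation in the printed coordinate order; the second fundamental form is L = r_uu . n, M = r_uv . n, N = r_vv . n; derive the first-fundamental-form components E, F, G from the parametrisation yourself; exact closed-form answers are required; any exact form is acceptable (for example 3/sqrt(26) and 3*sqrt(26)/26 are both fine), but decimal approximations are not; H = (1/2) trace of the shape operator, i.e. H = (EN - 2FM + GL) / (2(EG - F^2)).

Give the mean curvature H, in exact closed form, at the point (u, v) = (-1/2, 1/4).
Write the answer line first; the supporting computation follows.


Answer: H = -2/13

f = 13/4, f' = 0, f'' = 0, h' = -3, h'' = 0
E = 9, F = 0, G = 169/16; answer radicand W^2 = 9
unnormalised second-form numerators: l = 0, m = 0, n = -39/4; L = l/sqrt(9), and similarly M = m/sqrt(W^2), N = n/sqrt(W^2)
H = (E*n - 2*F*m + G*l) / (2*(EG - F^2)*sqrt(W^2)); E*n - 2*F*m + G*l = -351/4, EG - F^2 = 1521/16, so H = (-6/13)/sqrt(9)


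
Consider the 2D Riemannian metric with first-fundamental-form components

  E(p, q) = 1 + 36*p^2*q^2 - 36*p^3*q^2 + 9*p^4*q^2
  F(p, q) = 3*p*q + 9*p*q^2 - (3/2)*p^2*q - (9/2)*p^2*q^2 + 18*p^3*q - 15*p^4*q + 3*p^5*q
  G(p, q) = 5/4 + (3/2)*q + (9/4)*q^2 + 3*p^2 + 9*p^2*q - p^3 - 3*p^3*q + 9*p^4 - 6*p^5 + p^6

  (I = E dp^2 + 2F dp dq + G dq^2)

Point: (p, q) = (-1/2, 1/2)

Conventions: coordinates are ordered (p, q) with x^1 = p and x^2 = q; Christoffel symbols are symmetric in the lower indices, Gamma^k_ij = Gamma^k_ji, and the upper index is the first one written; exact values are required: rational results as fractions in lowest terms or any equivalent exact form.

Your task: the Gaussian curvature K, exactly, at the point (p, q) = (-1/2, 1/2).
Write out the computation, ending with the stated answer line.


E = 289/64, F = -255/64, G = 353/64, EG - F^2 = 289/32 at the point
E_p = -135/8, E_q = 225/16, F_p = 531/32, F_q = -345/32, G_p = -255/16, G_q = 51/8
E_qq = 225/8, F_pq = 639/16, G_pp = 531/8
By Brioschi, K is (det M1 - det M2) divided by (EG - F^2) squared.
M1 = [[-E_qq/2 + F_pq - G_pp/2, E_p/2, F_p - E_q/2], [F_q - G_p/2, E, F], [G_q/2, F, G]] = [[-117/16, -135/16, 153/16], [-45/16, 289/64, -255/64], [51/16, -255/64, 353/64]]; det M1 = -61569/512
M2 = [[0, E_q/2, G_p/2], [E_q/2, E, F], [G_p/2, F, G]] = [[0, 225/32, -255/32], [225/32, 289/64, -255/64], [-255/32, -255/64, 353/64]]; det M2 = -57825/512
det M1 - det M2 = -117/16; K = -117/16 / (289/32)^2 = -7488/83521

Answer: K = -7488/83521


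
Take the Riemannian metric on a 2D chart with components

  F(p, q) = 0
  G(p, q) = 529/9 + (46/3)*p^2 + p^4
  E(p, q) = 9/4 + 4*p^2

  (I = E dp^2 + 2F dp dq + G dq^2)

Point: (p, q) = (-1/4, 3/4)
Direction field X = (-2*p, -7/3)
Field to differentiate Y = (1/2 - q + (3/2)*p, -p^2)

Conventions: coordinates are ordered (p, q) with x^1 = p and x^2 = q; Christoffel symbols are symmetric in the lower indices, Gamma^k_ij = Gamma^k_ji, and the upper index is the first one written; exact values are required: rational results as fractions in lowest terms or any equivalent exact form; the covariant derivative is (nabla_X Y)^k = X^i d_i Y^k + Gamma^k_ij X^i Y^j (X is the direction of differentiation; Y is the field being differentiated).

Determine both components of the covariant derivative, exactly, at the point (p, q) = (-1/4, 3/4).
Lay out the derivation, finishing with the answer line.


E = 5/2, F = 0, G = 137641/2304 at the point
E_p = -2, E_q = 0, F_p = 0, F_q = 0, G_p = -371/48, G_q = 0
EG - F^2 = 688205/4608;  g^inv = (4608/688205) * [[137641/2304, 0], [0, 5/2]]
first-kind symbols [ij,l] = (1/2)(d_i g_jl + d_j g_il - d_l g_ij): [pp,p] = E_p/2 = -1, [pp,q] = F_p - E_q/2 = 0, [pq,p] = E_q/2 = 0, [pq,q] = G_p/2 = -371/96, [qq,p] = F_q - G_p/2 = 371/96, [qq,q] = G_q/2 = 0
Gamma^p_ij = (G*[ij,p] - F*[ij,q])/(EG - F^2), Gamma^q_ij = (E*[ij,q] - F*[ij,p])/(EG - F^2)
Gamma_ppp = -2/5, Gamma_ppq = 0, Gamma_pqq = 371/240, Gamma_qpp = 0, Gamma_qpq = -24/371, Gamma_qqq = 0
X = (1/2, -7/3), Y = (-5/8, -1/16) at the point

Answer: (nabla_X Y)^p = 39557/11520, (nabla_X Y)^q = 117/742


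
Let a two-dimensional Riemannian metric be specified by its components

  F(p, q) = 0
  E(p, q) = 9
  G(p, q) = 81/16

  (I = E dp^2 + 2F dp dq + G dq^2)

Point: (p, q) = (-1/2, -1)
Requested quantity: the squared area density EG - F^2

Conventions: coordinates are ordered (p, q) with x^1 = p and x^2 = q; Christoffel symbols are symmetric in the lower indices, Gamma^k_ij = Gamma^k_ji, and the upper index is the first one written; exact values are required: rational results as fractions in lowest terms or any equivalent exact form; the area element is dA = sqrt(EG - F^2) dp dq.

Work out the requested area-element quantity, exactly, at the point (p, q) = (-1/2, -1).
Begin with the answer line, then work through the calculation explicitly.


Answer: EG - F^2 = 729/16

E = 9, F = 0, G = 81/16; EG - F^2 = 729/16


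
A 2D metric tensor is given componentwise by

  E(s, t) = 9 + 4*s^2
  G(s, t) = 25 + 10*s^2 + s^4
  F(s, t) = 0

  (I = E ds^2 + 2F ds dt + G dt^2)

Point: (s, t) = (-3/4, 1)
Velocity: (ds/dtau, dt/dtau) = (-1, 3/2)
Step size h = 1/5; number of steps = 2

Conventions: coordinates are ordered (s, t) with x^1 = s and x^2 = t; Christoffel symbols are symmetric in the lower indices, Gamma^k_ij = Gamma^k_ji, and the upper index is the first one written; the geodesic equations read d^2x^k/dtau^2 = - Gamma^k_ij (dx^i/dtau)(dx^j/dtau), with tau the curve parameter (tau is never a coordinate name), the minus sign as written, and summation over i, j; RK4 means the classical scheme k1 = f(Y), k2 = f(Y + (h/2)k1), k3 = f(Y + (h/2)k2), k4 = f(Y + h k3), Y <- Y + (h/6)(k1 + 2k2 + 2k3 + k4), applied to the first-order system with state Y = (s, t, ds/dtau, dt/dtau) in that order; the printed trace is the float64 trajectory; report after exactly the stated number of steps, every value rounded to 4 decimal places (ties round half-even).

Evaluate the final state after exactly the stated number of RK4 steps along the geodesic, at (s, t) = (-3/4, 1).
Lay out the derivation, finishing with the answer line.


f(Y) = (ds/dtau, dt/dtau, -Gamma^s_ij Y'^i Y'^j, -Gamma^t_ij Y'^i Y'^j) with the Gammas evaluated at the stage position; h = 0.200000; intermediate values shown to 6 dp
step 0: s = -0.7500, t = 1.0000, ds/dtau = -1.0000, dt/dtau = 1.5000
step 1:
  k1: at (s, t) = (-0.750000, 1.000000), (ds/dtau, dt/dtau) = (-1.000000, 1.500000); Gamma_sss = -0.266667, Gamma_sst = 0.000000, Gamma_stt = 0.741667, Gamma_tss = 0.000000, Gamma_tst = -0.269663, Gamma_ttt = 0.000000; k1 = (-1.000000, 1.500000, -1.402083, -0.808989)
  k2: at (s, t) = (-0.850000, 1.150000), (ds/dtau, dt/dtau) = (-1.140208, 1.419101); Gamma_sss = -0.285955, Gamma_sst = 0.000000, Gamma_stt = 0.818188, Gamma_tss = 0.000000, Gamma_tst = -0.297073, Gamma_ttt = 0.000000; k2 = (-1.140208, 1.419101, -1.275943, -0.961370)
  k3: at (s, t) = (-0.864021, 1.141910), (ds/dtau, dt/dtau) = (-1.127594, 1.403863); Gamma_sss = -0.288340, Gamma_sst = 0.000000, Gamma_stt = 0.828478, Gamma_tss = 0.000000, Gamma_tst = -0.300710, Gamma_ttt = 0.000000; k3 = (-1.127594, 1.403863, -1.266175, -0.952042)
  k4: at (s, t) = (-0.975519, 1.280773), (ds/dtau, dt/dtau) = (-1.253235, 1.309592); Gamma_sss = -0.304694, Gamma_sst = 0.000000, Gamma_stt = 0.906713, Gamma_tss = 0.000000, Gamma_tst = -0.327815, Gamma_ttt = 0.000000; k4 = (-1.253235, 1.309592, -1.076489, -1.076038)
  Y <- Y + (h/6)(k1 + 2k2 + 2k3 + k4): s = -0.9763, t = 1.2819, ds/dtau = -1.2521, dt/dtau = 1.3096
step 2:
  k1: at (s, t) = (-0.976295, 1.281851), (ds/dtau, dt/dtau) = (-1.252094, 1.309605); Gamma_sss = -0.304792, Gamma_sst = 0.000000, Gamma_stt = 0.907236, Gamma_tss = 0.000000, Gamma_tst = -0.327993, Gamma_ttt = 0.000000; k1 = (-1.252094, 1.309605, -1.078135, -1.075650)
  k2: at (s, t) = (-1.101504, 1.412811), (ds/dtau, dt/dtau) = (-1.359907, 1.202040); Gamma_sss = -0.318049, Gamma_sst = 0.000000, Gamma_stt = 0.988070, Gamma_tss = 0.000000, Gamma_tst = -0.354563, Gamma_ttt = 0.000000; k2 = (-1.359907, 1.202040, -0.839478, -1.159181)
  k3: at (s, t) = (-1.112285, 1.402055), (ds/dtau, dt/dtau) = (-1.336041, 1.193687); Gamma_sss = -0.318964, Gamma_sst = 0.000000, Gamma_stt = 0.994719, Gamma_tss = 0.000000, Gamma_tst = -0.356663, Gamma_ttt = 0.000000; k3 = (-1.336041, 1.193687, -0.848010, -1.137623)
  k4: at (s, t) = (-1.243503, 1.520588), (ds/dtau, dt/dtau) = (-1.421696, 1.082080); Gamma_sss = -0.327557, Gamma_sst = 0.000000, Gamma_stt = 1.072142, Gamma_tss = 0.000000, Gamma_tst = -0.379910, Gamma_ttt = 0.000000; k4 = (-1.421696, 1.082080, -0.593305, -1.168899)
  Y <- Y + (h/6)(k1 + 2k2 + 2k3 + k4): s = -1.2452, t = 1.5213, ds/dtau = -1.4203, dt/dtau = 1.0817

Answer: s = -1.2452, t = 1.5213, ds/dtau = -1.4203, dt/dtau = 1.0817


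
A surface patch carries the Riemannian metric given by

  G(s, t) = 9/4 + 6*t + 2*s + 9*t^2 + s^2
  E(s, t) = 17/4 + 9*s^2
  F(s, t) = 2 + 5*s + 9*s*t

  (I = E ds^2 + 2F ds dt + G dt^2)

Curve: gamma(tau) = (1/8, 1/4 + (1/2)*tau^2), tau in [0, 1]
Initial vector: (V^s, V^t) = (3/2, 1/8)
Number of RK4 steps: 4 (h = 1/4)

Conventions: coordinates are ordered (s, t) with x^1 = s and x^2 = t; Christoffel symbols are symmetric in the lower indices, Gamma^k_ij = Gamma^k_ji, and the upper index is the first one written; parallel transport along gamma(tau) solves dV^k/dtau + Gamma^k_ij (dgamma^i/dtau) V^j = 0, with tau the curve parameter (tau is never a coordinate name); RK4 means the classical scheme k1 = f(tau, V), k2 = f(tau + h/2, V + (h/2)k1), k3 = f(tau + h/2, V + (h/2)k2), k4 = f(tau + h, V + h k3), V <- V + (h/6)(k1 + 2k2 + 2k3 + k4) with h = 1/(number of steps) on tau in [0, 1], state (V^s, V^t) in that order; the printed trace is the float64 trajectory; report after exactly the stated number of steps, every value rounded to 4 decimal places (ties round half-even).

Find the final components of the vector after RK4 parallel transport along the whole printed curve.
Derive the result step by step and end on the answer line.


gamma'(tau) = (0, tau); f(tau, V)^k = -Gamma^k_ij(gamma(tau)) gamma'^i(tau) V^j; h = 1/4; intermediate values shown to 6 dp
curve data and Christoffel symbols at the stage parameters:
  tau = 0.000000: gamma = (0.125000, 0.250000), gamma' = (0.000000, 0.000000); Gamma_sss = -1.365984, Gamma_sst = -0.280537, Gamma_stt = -1.309173, Gamma_tss = 2.450761, Gamma_tst = 0.423822, Gamma_ttt = 1.977837
  tau = 0.125000: gamma = (0.125000, 0.257812), gamma' = (0.000000, 0.125000); Gamma_sss = -1.345125, Gamma_sst = -0.274062, Gamma_stt = -1.296087, Gamma_tss = 2.411953, Gamma_tst = 0.412792, Gamma_ttt = 1.952163
  tau = 0.250000: gamma = (0.125000, 0.281250), gamma' = (0.000000, 0.250000); Gamma_sss = -1.285795, Gamma_sst = -0.255958, Gamma_stt = -1.258460, Gamma_tss = 2.301771, Gamma_tst = 0.382067, Gamma_ttt = 1.878498
  tau = 0.375000: gamma = (0.125000, 0.320312), gamma' = (0.000000, 0.375000); Gamma_sss = -1.196684, Gamma_sst = -0.229636, Gamma_stt = -1.200807, Gamma_tss = 2.136830, Gamma_tst = 0.337732, Gamma_ttt = 1.766055
  tau = 0.500000: gamma = (0.125000, 0.375000), gamma' = (0.000000, 0.500000); Gamma_sss = -1.089252, Gamma_sst = -0.199316, Gamma_stt = -1.129456, Gamma_tss = 1.938871, Gamma_tst = 0.287219, Gamma_ttt = 1.627575
  tau = 0.625000: gamma = (0.125000, 0.445312), gamma' = (0.000000, 0.625000); Gamma_sss = -0.974748, Gamma_sst = -0.168743, Gamma_stt = -1.051128, Gamma_tss = 1.728981, Gamma_tst = 0.237010, Gamma_ttt = 1.476373
  tau = 0.750000: gamma = (0.125000, 0.531250), gamma' = (0.000000, 0.750000); Gamma_sss = -0.862089, Gamma_sst = -0.140484, Gamma_stt = -0.971681, Gamma_tss = 1.523622, Gamma_tst = 0.191399, Gamma_ttt = 1.323842
  tau = 0.875000: gamma = (0.125000, 0.632812), gamma' = (0.000000, 0.875000); Gamma_sss = -0.757083, Gamma_sst = -0.115847, Gamma_stt = -0.895404, Gamma_tss = 1.333288, Gamma_tst = 0.152429, Gamma_ttt = 1.178150
  tau = 1.000000: gamma = (0.125000, 0.750000), gamma' = (0.000000, 1.000000); Gamma_sss = -0.662709, Gamma_sst = -0.095183, Gamma_stt = -0.824920, Gamma_tss = 1.163158, Gamma_tst = 0.120479, Gamma_ttt = 1.044156
step 0: V^s = 1.5000, V^t = 0.1250
step 1: k1 = (0.000000, 0.000000), k2 = (0.071638, -0.107901), k3 = (0.069760, -0.105072), k4 = (0.128163, -0.191308); V <- V + (h/6)(k1 + 2k2 + 2k3 + k4): V^s = 1.5171, V^t = 0.0993
step 2: k1 = (0.128315, -0.191536), k2 = (0.165952, -0.244069), k3 = (0.163400, -0.240316), k4 = (0.177403, -0.255642); V <- V + (h/6)(k1 + 2k2 + 2k3 + k4): V^s = 1.5573, V^t = 0.0403
step 3: k1 = (0.177947, -0.256426), k2 = (0.171993, -0.241575), k3 = (0.173134, -0.243177), k4 = (0.153695, -0.209398); V <- V + (h/6)(k1 + 2k2 + 2k3 + k4): V^s = 1.5999, V^t = -0.0195
step 4: k1 = (0.154342, -0.210279), k2 = (0.128242, -0.168737), k3 = (0.131979, -0.173655), k4 = (0.103506, -0.131014); V <- V + (h/6)(k1 + 2k2 + 2k3 + k4): V^s = 1.6323, V^t = -0.0623

Answer: V^s = 1.6323, V^t = -0.0623


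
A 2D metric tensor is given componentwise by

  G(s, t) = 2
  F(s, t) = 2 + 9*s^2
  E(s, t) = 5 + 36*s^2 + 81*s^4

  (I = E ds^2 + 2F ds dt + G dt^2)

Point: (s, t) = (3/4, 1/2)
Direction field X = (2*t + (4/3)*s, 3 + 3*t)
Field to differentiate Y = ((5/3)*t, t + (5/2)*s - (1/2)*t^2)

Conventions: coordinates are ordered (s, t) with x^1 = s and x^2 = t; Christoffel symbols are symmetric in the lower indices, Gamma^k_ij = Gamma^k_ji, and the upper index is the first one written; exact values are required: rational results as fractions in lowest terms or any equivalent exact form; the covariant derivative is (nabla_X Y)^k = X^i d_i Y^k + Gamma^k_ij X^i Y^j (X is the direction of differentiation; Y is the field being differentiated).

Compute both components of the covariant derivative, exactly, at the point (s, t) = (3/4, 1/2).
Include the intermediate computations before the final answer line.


E = 13025/256, F = 113/16, G = 2 at the point
E_s = 3051/16, E_t = 0, F_s = 27/2, F_t = 0, G_s = 0, G_t = 0
EG - F^2 = 13281/256;  g^inv = (256/13281) * [[2, -113/16], [-113/16, 13025/256]]
first-kind symbols [ij,l] = (1/2)(d_i g_jl + d_j g_il - d_l g_ij): [ss,s] = E_s/2 = 3051/32, [ss,t] = F_s - E_t/2 = 27/2, [st,s] = E_t/2 = 0, [st,t] = G_s/2 = 0, [tt,s] = F_t - G_s/2 = 0, [tt,t] = G_t/2 = 0
Gamma^s_ij = (G*[ij,s] - F*[ij,t])/(EG - F^2), Gamma^t_ij = (E*[ij,t] - F*[ij,s])/(EG - F^2)
Gamma_sss = 8136/4427, Gamma_sst = 0, Gamma_stt = 0, Gamma_tss = 1152/4427, Gamma_tst = 0, Gamma_ttt = 0
X = (2, 9/2), Y = (5/6, 9/4) at the point

Answer: (nabla_X Y)^s = 93525/8854, (nabla_X Y)^t = 136063/17708


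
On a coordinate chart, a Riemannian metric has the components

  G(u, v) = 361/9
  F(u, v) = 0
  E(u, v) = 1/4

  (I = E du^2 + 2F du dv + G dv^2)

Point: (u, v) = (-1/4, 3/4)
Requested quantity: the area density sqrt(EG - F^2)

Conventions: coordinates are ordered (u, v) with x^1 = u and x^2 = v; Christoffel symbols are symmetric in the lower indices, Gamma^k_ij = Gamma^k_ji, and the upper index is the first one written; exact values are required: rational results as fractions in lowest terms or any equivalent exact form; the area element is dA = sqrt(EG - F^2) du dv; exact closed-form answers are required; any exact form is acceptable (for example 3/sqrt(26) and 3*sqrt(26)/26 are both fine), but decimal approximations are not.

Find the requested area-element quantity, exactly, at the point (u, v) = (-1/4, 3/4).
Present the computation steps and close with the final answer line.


E = 1/4, F = 0, G = 361/9; EG - F^2 = 361/36

Answer: sqrt(EG - F^2) = 19/6


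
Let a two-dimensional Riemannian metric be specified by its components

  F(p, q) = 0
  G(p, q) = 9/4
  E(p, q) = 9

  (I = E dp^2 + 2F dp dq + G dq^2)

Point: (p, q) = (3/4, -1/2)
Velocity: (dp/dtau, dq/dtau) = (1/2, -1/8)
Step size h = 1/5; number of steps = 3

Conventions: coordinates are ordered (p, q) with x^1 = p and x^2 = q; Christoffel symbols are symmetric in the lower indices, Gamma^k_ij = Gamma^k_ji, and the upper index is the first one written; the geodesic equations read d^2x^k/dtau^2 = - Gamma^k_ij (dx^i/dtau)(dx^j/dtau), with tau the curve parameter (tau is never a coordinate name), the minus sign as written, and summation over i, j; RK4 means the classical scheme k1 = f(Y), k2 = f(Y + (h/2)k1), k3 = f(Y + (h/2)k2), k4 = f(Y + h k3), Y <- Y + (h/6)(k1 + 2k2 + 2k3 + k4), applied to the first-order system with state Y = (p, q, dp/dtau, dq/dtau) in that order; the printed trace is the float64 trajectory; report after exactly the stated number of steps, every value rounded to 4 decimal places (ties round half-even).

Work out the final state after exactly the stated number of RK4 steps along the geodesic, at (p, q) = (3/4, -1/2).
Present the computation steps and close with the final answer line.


f(Y) = (dp/dtau, dq/dtau, -Gamma^p_ij Y'^i Y'^j, -Gamma^q_ij Y'^i Y'^j) with the Gammas evaluated at the stage position; h = 0.200000; intermediate values shown to 6 dp
step 0: p = 0.7500, q = -0.5000, dp/dtau = 0.5000, dq/dtau = -0.1250
step 1:
  k1: at (p, q) = (0.750000, -0.500000), (dp/dtau, dq/dtau) = (0.500000, -0.125000); Gamma_ppp = 0.000000, Gamma_ppq = 0.000000, Gamma_pqq = 0.000000, Gamma_qpp = 0.000000, Gamma_qpq = 0.000000, Gamma_qqq = 0.000000; k1 = (0.500000, -0.125000, 0.000000, 0.000000)
  k2: at (p, q) = (0.800000, -0.512500), (dp/dtau, dq/dtau) = (0.500000, -0.125000); Gamma_ppp = 0.000000, Gamma_ppq = 0.000000, Gamma_pqq = 0.000000, Gamma_qpp = 0.000000, Gamma_qpq = 0.000000, Gamma_qqq = 0.000000; k2 = (0.500000, -0.125000, 0.000000, 0.000000)
  k3: at (p, q) = (0.800000, -0.512500), (dp/dtau, dq/dtau) = (0.500000, -0.125000); Gamma_ppp = 0.000000, Gamma_ppq = 0.000000, Gamma_pqq = 0.000000, Gamma_qpp = 0.000000, Gamma_qpq = 0.000000, Gamma_qqq = 0.000000; k3 = (0.500000, -0.125000, 0.000000, 0.000000)
  k4: at (p, q) = (0.850000, -0.525000), (dp/dtau, dq/dtau) = (0.500000, -0.125000); Gamma_ppp = 0.000000, Gamma_ppq = 0.000000, Gamma_pqq = 0.000000, Gamma_qpp = 0.000000, Gamma_qpq = 0.000000, Gamma_qqq = 0.000000; k4 = (0.500000, -0.125000, 0.000000, 0.000000)
  Y <- Y + (h/6)(k1 + 2k2 + 2k3 + k4): p = 0.8500, q = -0.5250, dp/dtau = 0.5000, dq/dtau = -0.1250
step 2:
  k1: at (p, q) = (0.850000, -0.525000), (dp/dtau, dq/dtau) = (0.500000, -0.125000); Gamma_ppp = 0.000000, Gamma_ppq = 0.000000, Gamma_pqq = 0.000000, Gamma_qpp = 0.000000, Gamma_qpq = 0.000000, Gamma_qqq = 0.000000; k1 = (0.500000, -0.125000, 0.000000, 0.000000)
  k2: at (p, q) = (0.900000, -0.537500), (dp/dtau, dq/dtau) = (0.500000, -0.125000); Gamma_ppp = 0.000000, Gamma_ppq = 0.000000, Gamma_pqq = 0.000000, Gamma_qpp = 0.000000, Gamma_qpq = 0.000000, Gamma_qqq = 0.000000; k2 = (0.500000, -0.125000, 0.000000, 0.000000)
  k3: at (p, q) = (0.900000, -0.537500), (dp/dtau, dq/dtau) = (0.500000, -0.125000); Gamma_ppp = 0.000000, Gamma_ppq = 0.000000, Gamma_pqq = 0.000000, Gamma_qpp = 0.000000, Gamma_qpq = 0.000000, Gamma_qqq = 0.000000; k3 = (0.500000, -0.125000, 0.000000, 0.000000)
  k4: at (p, q) = (0.950000, -0.550000), (dp/dtau, dq/dtau) = (0.500000, -0.125000); Gamma_ppp = 0.000000, Gamma_ppq = 0.000000, Gamma_pqq = 0.000000, Gamma_qpp = 0.000000, Gamma_qpq = 0.000000, Gamma_qqq = 0.000000; k4 = (0.500000, -0.125000, 0.000000, 0.000000)
  Y <- Y + (h/6)(k1 + 2k2 + 2k3 + k4): p = 0.9500, q = -0.5500, dp/dtau = 0.5000, dq/dtau = -0.1250
step 3:
  k1: at (p, q) = (0.950000, -0.550000), (dp/dtau, dq/dtau) = (0.500000, -0.125000); Gamma_ppp = 0.000000, Gamma_ppq = 0.000000, Gamma_pqq = 0.000000, Gamma_qpp = 0.000000, Gamma_qpq = 0.000000, Gamma_qqq = 0.000000; k1 = (0.500000, -0.125000, 0.000000, 0.000000)
  k2: at (p, q) = (1.000000, -0.562500), (dp/dtau, dq/dtau) = (0.500000, -0.125000); Gamma_ppp = 0.000000, Gamma_ppq = 0.000000, Gamma_pqq = 0.000000, Gamma_qpp = 0.000000, Gamma_qpq = 0.000000, Gamma_qqq = 0.000000; k2 = (0.500000, -0.125000, 0.000000, 0.000000)
  k3: at (p, q) = (1.000000, -0.562500), (dp/dtau, dq/dtau) = (0.500000, -0.125000); Gamma_ppp = 0.000000, Gamma_ppq = 0.000000, Gamma_pqq = 0.000000, Gamma_qpp = 0.000000, Gamma_qpq = 0.000000, Gamma_qqq = 0.000000; k3 = (0.500000, -0.125000, 0.000000, 0.000000)
  k4: at (p, q) = (1.050000, -0.575000), (dp/dtau, dq/dtau) = (0.500000, -0.125000); Gamma_ppp = 0.000000, Gamma_ppq = 0.000000, Gamma_pqq = 0.000000, Gamma_qpp = 0.000000, Gamma_qpq = 0.000000, Gamma_qqq = 0.000000; k4 = (0.500000, -0.125000, 0.000000, 0.000000)
  Y <- Y + (h/6)(k1 + 2k2 + 2k3 + k4): p = 1.0500, q = -0.5750, dp/dtau = 0.5000, dq/dtau = -0.1250

Answer: p = 1.0500, q = -0.5750, dp/dtau = 0.5000, dq/dtau = -0.1250


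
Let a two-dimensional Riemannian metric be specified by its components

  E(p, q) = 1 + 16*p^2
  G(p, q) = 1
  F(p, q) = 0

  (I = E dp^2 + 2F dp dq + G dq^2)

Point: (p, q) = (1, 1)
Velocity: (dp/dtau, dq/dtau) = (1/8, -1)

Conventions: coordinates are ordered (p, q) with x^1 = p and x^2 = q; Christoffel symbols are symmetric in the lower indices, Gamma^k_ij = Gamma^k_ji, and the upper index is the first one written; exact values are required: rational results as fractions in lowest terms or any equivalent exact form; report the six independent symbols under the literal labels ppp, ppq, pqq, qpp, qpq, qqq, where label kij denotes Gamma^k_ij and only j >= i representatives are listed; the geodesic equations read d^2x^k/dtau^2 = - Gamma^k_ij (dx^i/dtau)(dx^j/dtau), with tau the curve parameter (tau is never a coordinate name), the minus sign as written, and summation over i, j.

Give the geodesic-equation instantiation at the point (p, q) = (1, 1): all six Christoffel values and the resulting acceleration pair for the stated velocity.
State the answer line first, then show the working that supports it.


Answer: Gamma_ppp = 16/17, Gamma_ppq = 0, Gamma_pqq = 0, Gamma_qpp = 0, Gamma_qpq = 0, Gamma_qqq = 0; accelerations (d^2p/dtau^2, d^2q/dtau^2) = (-1/68, 0)

E = 17, F = 0, G = 1 at the point
E_p = 32, E_q = 0, F_p = 0, F_q = 0, G_p = 0, G_q = 0
EG - F^2 = 17;  g^inv = (1/17) * [[1, 0], [0, 17]]
first-kind symbols [ij,l] = (1/2)(d_i g_jl + d_j g_il - d_l g_ij): [pp,p] = E_p/2 = 16, [pp,q] = F_p - E_q/2 = 0, [pq,p] = E_q/2 = 0, [pq,q] = G_p/2 = 0, [qq,p] = F_q - G_p/2 = 0, [qq,q] = G_q/2 = 0
Gamma^p_ij = (G*[ij,p] - F*[ij,q])/(EG - F^2), Gamma^q_ij = (E*[ij,q] - F*[ij,p])/(EG - F^2)
Gamma_ppp = 16/17, Gamma_ppq = 0, Gamma_pqq = 0, Gamma_qpp = 0, Gamma_qpq = 0, Gamma_qqq = 0
d^2p/dtau^2 = -(Gamma_ppp*(1/8)^2 + 2*Gamma_ppq*(1/8)*(-1) + Gamma_pqq*(-1)^2) = -1/68
d^2q/dtau^2 = -(Gamma_qpp*(1/8)^2 + 2*Gamma_qpq*(1/8)*(-1) + Gamma_qqq*(-1)^2) = 0


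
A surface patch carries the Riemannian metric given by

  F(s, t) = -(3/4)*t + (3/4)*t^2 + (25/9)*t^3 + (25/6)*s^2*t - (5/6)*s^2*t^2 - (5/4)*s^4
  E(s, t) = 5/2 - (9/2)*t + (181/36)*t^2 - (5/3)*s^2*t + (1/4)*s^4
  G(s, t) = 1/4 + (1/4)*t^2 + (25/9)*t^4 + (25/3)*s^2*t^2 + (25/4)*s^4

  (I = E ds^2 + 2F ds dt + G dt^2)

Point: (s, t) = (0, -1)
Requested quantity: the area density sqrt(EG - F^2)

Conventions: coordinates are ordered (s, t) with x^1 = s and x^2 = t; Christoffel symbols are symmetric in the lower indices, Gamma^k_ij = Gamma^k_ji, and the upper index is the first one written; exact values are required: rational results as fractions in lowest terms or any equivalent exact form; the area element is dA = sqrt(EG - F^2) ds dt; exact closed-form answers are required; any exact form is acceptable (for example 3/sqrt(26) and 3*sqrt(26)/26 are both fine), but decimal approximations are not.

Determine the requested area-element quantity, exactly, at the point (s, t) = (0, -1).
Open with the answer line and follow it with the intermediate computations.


Answer: sqrt(EG - F^2) = sqrt(5442)/12

E = 433/36, F = -23/18, G = 59/18; EG - F^2 = 907/24
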